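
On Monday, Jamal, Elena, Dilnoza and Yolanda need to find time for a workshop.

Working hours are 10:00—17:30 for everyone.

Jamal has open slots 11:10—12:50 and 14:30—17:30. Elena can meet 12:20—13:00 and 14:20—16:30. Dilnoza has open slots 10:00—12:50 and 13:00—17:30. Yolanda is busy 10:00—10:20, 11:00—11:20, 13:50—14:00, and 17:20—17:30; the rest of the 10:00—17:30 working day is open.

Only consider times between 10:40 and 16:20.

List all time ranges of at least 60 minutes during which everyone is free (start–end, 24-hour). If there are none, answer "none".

Yolanda free within 10:00–17:30: 10:20–11:00, 11:20–13:50, 14:00–17:20.
Jamal ∩ Elena: 12:20–12:50, 14:30–16:30.
Jamal ∩ Elena ∩ Dilnoza: 12:20–12:50, 14:30–16:30.
Jamal ∩ Elena ∩ Dilnoza ∩ Yolanda: 12:20–12:50, 14:30–16:30.
Restricted to 10:40–16:20: 12:20–12:50, 14:30–16:20.
Windows ≥ 60 min: 14:30–16:20.

14:30–16:20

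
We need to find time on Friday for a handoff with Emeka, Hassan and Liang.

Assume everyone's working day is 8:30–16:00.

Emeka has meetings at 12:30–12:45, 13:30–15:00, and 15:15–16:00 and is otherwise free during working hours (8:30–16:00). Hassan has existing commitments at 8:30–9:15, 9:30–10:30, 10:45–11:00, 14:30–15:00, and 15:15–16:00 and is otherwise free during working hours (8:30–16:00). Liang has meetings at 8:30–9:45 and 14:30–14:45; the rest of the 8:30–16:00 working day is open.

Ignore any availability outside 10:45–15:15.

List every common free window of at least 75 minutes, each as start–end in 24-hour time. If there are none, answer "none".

11:00–12:30

Emeka free within 08:30–16:00: 08:30–12:30, 12:45–13:30, 15:00–15:15.
Hassan free within 08:30–16:00: 09:15–09:30, 10:30–10:45, 11:00–14:30, 15:00–15:15.
Liang free within 08:30–16:00: 09:45–14:30, 14:45–16:00.
Emeka ∩ Hassan: 09:15–09:30, 10:30–10:45, 11:00–12:30, 12:45–13:30, 15:00–15:15.
Emeka ∩ Hassan ∩ Liang: 10:30–10:45, 11:00–12:30, 12:45–13:30, 15:00–15:15.
Restricted to 10:45–15:15: 11:00–12:30, 12:45–13:30, 15:00–15:15.
Windows ≥ 75 min: 11:00–12:30.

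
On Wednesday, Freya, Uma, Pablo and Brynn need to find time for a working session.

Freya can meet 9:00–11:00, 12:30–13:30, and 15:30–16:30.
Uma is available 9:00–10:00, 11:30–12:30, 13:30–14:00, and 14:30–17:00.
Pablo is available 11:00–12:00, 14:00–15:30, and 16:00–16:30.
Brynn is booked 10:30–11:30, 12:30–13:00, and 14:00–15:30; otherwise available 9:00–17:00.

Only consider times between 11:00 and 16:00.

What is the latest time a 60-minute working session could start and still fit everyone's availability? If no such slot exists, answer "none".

none

Brynn free within 09:00–17:00: 09:00–10:30, 11:30–12:30, 13:00–14:00, 15:30–17:00.
Freya ∩ Uma: 09:00–10:00, 15:30–16:30.
Freya ∩ Uma ∩ Pablo: 16:00–16:30.
Freya ∩ Uma ∩ Pablo ∩ Brynn: 16:00–16:30.
Restricted to 11:00–16:00: (none).
Windows ≥ 60 min: (none).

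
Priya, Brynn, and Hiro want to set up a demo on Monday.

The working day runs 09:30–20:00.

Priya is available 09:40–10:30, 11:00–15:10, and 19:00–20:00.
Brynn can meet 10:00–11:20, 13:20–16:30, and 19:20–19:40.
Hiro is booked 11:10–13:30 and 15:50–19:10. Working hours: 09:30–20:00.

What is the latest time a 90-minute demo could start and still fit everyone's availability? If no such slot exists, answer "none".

13:40

Hiro free within 09:30–20:00: 09:30–11:10, 13:30–15:50, 19:10–20:00.
Priya ∩ Brynn: 10:00–10:30, 11:00–11:20, 13:20–15:10, 19:20–19:40.
Priya ∩ Brynn ∩ Hiro: 10:00–10:30, 11:00–11:10, 13:30–15:10, 19:20–19:40.
Windows ≥ 90 min: 13:30–15:10.
Latest start in the last window 13:30–15:10 is 15:10 − 90 min = 13:40.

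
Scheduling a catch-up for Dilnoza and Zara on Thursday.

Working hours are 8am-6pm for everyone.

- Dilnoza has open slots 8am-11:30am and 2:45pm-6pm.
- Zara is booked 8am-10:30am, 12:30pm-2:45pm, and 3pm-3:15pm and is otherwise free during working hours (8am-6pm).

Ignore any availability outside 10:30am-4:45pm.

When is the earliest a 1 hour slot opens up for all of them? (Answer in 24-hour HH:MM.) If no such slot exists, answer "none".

Zara free within 08:00–18:00: 10:30–12:30, 14:45–15:00, 15:15–18:00.
Dilnoza ∩ Zara: 10:30–11:30, 14:45–15:00, 15:15–18:00.
Restricted to 10:30–16:45: 10:30–11:30, 14:45–15:00, 15:15–16:45.
Windows ≥ 60 min: 10:30–11:30, 15:15–16:45.
Earliest such window starts at 10:30.

10:30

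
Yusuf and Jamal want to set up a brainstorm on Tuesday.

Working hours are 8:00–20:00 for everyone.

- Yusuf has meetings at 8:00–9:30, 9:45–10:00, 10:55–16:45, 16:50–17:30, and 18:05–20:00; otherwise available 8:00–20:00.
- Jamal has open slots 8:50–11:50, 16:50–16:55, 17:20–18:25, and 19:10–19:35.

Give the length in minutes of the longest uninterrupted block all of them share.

Yusuf free within 08:00–20:00: 09:30–09:45, 10:00–10:55, 16:45–16:50, 17:30–18:05.
Yusuf ∩ Jamal: 09:30–09:45, 10:00–10:55, 17:30–18:05.
Common window lengths: 15, 55, 35 min; longest is 55.

55 minutes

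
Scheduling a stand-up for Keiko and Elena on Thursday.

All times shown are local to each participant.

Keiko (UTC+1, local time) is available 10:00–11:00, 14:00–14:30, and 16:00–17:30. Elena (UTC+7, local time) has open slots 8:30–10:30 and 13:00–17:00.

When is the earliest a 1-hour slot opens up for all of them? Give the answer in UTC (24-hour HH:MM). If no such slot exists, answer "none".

Keiko → UTC: 09:00–10:00, 13:00–13:30, 15:00–16:30.
Elena → UTC: 01:30–03:30, 06:00–10:00.
Keiko ∩ Elena: 09:00–10:00.
Windows ≥ 60 min: 09:00–10:00.
Earliest such window starts at 09:00.

09:00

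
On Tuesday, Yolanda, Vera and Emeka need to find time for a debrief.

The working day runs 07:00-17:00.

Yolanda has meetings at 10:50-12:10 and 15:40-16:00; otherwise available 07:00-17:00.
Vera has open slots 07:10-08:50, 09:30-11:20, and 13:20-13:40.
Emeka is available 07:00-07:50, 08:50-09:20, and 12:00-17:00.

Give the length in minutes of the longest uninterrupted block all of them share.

Yolanda free within 07:00–17:00: 07:00–10:50, 12:10–15:40, 16:00–17:00.
Yolanda ∩ Vera: 07:10–08:50, 09:30–10:50, 13:20–13:40.
Yolanda ∩ Vera ∩ Emeka: 07:10–07:50, 13:20–13:40.
Common window lengths: 40, 20 min; longest is 40.

40 minutes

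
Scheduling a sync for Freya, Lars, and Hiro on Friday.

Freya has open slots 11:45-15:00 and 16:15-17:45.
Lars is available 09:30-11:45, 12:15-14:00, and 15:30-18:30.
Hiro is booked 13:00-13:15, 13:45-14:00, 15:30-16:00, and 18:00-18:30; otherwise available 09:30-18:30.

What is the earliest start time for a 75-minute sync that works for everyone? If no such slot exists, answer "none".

Hiro free within 09:30–18:30: 09:30–13:00, 13:15–13:45, 14:00–15:30, 16:00–18:00.
Freya ∩ Lars: 12:15–14:00, 16:15–17:45.
Freya ∩ Lars ∩ Hiro: 12:15–13:00, 13:15–13:45, 16:15–17:45.
Windows ≥ 75 min: 16:15–17:45.
Earliest such window starts at 16:15.

16:15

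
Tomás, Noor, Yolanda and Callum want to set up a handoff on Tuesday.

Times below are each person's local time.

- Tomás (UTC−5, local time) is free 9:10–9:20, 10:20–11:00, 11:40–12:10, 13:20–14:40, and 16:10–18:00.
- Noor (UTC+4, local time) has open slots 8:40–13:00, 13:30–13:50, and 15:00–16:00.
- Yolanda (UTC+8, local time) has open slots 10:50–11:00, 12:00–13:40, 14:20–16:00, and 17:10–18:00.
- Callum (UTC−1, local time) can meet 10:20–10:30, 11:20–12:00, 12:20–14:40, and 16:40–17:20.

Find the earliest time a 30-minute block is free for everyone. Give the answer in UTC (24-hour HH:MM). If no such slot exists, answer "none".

none

Tomás → UTC: 14:10–14:20, 15:20–16:00, 16:40–17:10, 18:20–19:40, 21:10–23:00.
Noor → UTC: 04:40–09:00, 09:30–09:50, 11:00–12:00.
Yolanda → UTC: 02:50–03:00, 04:00–05:40, 06:20–08:00, 09:10–10:00.
Callum → UTC: 11:20–11:30, 12:20–13:00, 13:20–15:40, 17:40–18:20.
Tomás ∩ Noor: (none).
Tomás ∩ Noor ∩ Yolanda: (none).
Tomás ∩ Noor ∩ Yolanda ∩ Callum: (none).
Windows ≥ 30 min: (none).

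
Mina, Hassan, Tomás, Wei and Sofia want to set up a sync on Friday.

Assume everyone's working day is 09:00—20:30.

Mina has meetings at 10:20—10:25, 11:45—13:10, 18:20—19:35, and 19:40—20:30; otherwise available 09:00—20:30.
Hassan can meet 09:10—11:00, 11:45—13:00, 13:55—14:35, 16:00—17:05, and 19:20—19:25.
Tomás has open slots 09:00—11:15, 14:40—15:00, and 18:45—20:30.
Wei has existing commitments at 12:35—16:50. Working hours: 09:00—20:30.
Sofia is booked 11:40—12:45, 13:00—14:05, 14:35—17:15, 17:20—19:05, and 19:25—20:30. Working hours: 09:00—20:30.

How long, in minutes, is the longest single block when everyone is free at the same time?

Mina free within 09:00–20:30: 09:00–10:20, 10:25–11:45, 13:10–18:20, 19:35–19:40.
Wei free within 09:00–20:30: 09:00–12:35, 16:50–20:30.
Sofia free within 09:00–20:30: 09:00–11:40, 12:45–13:00, 14:05–14:35, 17:15–17:20, 19:05–19:25.
Mina ∩ Hassan: 09:10–10:20, 10:25–11:00, 13:55–14:35, 16:00–17:05.
Mina ∩ Hassan ∩ Tomás: 09:10–10:20, 10:25–11:00.
Mina ∩ Hassan ∩ Tomás ∩ Wei: 09:10–10:20, 10:25–11:00.
Mina ∩ Hassan ∩ Tomás ∩ Wei ∩ Sofia: 09:10–10:20, 10:25–11:00.
Common window lengths: 70, 35 min; longest is 70.

70 minutes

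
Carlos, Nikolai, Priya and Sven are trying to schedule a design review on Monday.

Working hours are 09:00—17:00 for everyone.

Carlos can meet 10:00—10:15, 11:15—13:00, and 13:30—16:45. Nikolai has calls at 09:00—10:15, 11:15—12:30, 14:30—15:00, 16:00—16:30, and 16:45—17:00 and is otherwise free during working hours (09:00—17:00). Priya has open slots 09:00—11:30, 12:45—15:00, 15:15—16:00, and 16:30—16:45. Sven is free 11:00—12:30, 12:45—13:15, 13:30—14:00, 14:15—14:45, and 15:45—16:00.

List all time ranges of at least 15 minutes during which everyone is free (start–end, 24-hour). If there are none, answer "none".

Nikolai free within 09:00–17:00: 10:15–11:15, 12:30–14:30, 15:00–16:00, 16:30–16:45.
Carlos ∩ Nikolai: 12:30–13:00, 13:30–14:30, 15:00–16:00, 16:30–16:45.
Carlos ∩ Nikolai ∩ Priya: 12:45–13:00, 13:30–14:30, 15:15–16:00, 16:30–16:45.
Carlos ∩ Nikolai ∩ Priya ∩ Sven: 12:45–13:00, 13:30–14:00, 14:15–14:30, 15:45–16:00.
Windows ≥ 15 min: 12:45–13:00, 13:30–14:00, 14:15–14:30, 15:45–16:00.

12:45–13:00, 13:30–14:00, 14:15–14:30, 15:45–16:00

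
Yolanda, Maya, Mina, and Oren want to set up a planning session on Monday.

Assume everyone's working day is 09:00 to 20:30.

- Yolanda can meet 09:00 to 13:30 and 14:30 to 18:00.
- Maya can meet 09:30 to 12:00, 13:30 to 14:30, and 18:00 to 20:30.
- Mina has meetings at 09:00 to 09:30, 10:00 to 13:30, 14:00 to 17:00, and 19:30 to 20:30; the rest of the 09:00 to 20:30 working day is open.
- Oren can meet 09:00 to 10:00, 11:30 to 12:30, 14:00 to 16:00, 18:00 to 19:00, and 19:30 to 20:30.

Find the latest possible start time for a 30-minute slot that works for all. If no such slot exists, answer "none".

09:30

Mina free within 09:00–20:30: 09:30–10:00, 13:30–14:00, 17:00–19:30.
Yolanda ∩ Maya: 09:30–12:00.
Yolanda ∩ Maya ∩ Mina: 09:30–10:00.
Yolanda ∩ Maya ∩ Mina ∩ Oren: 09:30–10:00.
Windows ≥ 30 min: 09:30–10:00.
Latest start in the last window 09:30–10:00 is 10:00 − 30 min = 09:30.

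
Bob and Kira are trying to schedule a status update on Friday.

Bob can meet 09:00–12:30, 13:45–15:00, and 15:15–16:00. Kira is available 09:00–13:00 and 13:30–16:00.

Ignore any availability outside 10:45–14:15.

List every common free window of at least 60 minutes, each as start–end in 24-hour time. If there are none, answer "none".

Bob ∩ Kira: 09:00–12:30, 13:45–15:00, 15:15–16:00.
Restricted to 10:45–14:15: 10:45–12:30, 13:45–14:15.
Windows ≥ 60 min: 10:45–12:30.

10:45–12:30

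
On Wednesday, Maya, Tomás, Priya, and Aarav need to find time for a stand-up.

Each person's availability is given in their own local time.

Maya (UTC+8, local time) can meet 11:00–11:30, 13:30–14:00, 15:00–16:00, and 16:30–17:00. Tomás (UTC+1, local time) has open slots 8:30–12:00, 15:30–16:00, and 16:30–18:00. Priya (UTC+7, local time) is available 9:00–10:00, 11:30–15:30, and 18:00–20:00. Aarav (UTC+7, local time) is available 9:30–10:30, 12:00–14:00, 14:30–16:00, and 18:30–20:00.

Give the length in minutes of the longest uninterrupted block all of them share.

30 minutes

Maya → UTC: 03:00–03:30, 05:30–06:00, 07:00–08:00, 08:30–09:00.
Tomás → UTC: 07:30–11:00, 14:30–15:00, 15:30–17:00.
Priya → UTC: 02:00–03:00, 04:30–08:30, 11:00–13:00.
Aarav → UTC: 02:30–03:30, 05:00–07:00, 07:30–09:00, 11:30–13:00.
Maya ∩ Tomás: 07:30–08:00, 08:30–09:00.
Maya ∩ Tomás ∩ Priya: 07:30–08:00.
Maya ∩ Tomás ∩ Priya ∩ Aarav: 07:30–08:00.
Single common window of 30 minutes.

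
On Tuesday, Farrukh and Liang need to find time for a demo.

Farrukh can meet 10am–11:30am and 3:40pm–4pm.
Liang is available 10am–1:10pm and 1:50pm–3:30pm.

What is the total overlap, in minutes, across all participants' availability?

Farrukh ∩ Liang: 10:00–11:30.
Total common minutes: 90.

90 minutes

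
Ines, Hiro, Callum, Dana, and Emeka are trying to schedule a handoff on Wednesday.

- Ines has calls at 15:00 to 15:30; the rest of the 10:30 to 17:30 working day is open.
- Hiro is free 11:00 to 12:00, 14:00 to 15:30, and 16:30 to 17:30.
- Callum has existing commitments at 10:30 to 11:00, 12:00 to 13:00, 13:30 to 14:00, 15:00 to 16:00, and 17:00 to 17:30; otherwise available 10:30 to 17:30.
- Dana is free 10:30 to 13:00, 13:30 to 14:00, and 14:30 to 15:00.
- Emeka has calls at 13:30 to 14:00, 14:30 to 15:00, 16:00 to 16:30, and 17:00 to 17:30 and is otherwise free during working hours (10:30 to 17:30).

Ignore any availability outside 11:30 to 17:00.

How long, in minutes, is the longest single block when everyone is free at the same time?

30 minutes

Ines free within 10:30–17:30: 10:30–15:00, 15:30–17:30.
Callum free within 10:30–17:30: 11:00–12:00, 13:00–13:30, 14:00–15:00, 16:00–17:00.
Emeka free within 10:30–17:30: 10:30–13:30, 14:00–14:30, 15:00–16:00, 16:30–17:00.
Ines ∩ Hiro: 11:00–12:00, 14:00–15:00, 16:30–17:30.
Ines ∩ Hiro ∩ Callum: 11:00–12:00, 14:00–15:00, 16:30–17:00.
Ines ∩ Hiro ∩ Callum ∩ Dana: 11:00–12:00, 14:30–15:00.
Ines ∩ Hiro ∩ Callum ∩ Dana ∩ Emeka: 11:00–12:00.
Restricted to 11:30–17:00: 11:30–12:00.
Single common window of 30 minutes.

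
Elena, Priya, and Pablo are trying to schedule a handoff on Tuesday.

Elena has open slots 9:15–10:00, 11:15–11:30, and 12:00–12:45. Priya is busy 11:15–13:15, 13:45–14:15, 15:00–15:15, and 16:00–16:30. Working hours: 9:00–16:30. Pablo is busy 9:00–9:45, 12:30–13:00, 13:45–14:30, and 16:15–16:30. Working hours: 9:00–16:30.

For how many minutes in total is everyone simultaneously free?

Priya free within 09:00–16:30: 09:00–11:15, 13:15–13:45, 14:15–15:00, 15:15–16:00.
Pablo free within 09:00–16:30: 09:45–12:30, 13:00–13:45, 14:30–16:15.
Elena ∩ Priya: 09:15–10:00.
Elena ∩ Priya ∩ Pablo: 09:45–10:00.
Total common minutes: 15.

15 minutes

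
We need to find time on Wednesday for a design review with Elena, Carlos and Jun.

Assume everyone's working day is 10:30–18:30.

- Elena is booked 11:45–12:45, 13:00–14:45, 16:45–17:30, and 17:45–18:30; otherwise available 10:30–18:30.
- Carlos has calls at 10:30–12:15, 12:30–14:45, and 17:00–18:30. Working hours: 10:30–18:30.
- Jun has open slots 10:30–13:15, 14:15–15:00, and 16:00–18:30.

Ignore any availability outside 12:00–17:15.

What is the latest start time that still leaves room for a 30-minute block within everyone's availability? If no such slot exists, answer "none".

Elena free within 10:30–18:30: 10:30–11:45, 12:45–13:00, 14:45–16:45, 17:30–17:45.
Carlos free within 10:30–18:30: 12:15–12:30, 14:45–17:00.
Elena ∩ Carlos: 14:45–16:45.
Elena ∩ Carlos ∩ Jun: 14:45–15:00, 16:00–16:45.
Restricted to 12:00–17:15: 14:45–15:00, 16:00–16:45.
Windows ≥ 30 min: 16:00–16:45.
Latest start in the last window 16:00–16:45 is 16:45 − 30 min = 16:15.

16:15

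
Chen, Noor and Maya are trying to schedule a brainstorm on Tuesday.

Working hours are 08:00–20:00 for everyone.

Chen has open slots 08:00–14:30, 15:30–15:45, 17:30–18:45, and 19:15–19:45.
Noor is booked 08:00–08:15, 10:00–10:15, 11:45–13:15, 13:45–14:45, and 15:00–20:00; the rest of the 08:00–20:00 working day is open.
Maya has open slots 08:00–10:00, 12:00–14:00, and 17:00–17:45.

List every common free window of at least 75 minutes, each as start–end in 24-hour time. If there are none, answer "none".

Noor free within 08:00–20:00: 08:15–10:00, 10:15–11:45, 13:15–13:45, 14:45–15:00.
Chen ∩ Noor: 08:15–10:00, 10:15–11:45, 13:15–13:45.
Chen ∩ Noor ∩ Maya: 08:15–10:00, 13:15–13:45.
Windows ≥ 75 min: 08:15–10:00.

08:15–10:00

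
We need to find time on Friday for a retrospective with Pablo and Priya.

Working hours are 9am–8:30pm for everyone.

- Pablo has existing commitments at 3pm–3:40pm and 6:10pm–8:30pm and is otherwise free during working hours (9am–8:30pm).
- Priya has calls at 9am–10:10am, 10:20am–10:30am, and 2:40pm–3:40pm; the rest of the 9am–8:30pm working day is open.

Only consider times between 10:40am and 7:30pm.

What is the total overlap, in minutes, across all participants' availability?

Pablo free within 09:00–20:30: 09:00–15:00, 15:40–18:10.
Priya free within 09:00–20:30: 10:10–10:20, 10:30–14:40, 15:40–20:30.
Pablo ∩ Priya: 10:10–10:20, 10:30–14:40, 15:40–18:10.
Restricted to 10:40–19:30: 10:40–14:40, 15:40–18:10.
Total common minutes: 240 + 150 = 390.

390 minutes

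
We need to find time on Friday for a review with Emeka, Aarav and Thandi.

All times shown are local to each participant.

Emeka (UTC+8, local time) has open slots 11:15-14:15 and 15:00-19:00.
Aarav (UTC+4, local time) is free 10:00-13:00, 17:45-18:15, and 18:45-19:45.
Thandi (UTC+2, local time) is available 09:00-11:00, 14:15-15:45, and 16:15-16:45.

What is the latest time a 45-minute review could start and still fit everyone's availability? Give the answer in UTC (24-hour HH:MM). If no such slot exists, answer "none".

08:15

Emeka → UTC: 03:15–06:15, 07:00–11:00.
Aarav → UTC: 06:00–09:00, 13:45–14:15, 14:45–15:45.
Thandi → UTC: 07:00–09:00, 12:15–13:45, 14:15–14:45.
Emeka ∩ Aarav: 06:00–06:15, 07:00–09:00.
Emeka ∩ Aarav ∩ Thandi: 07:00–09:00.
Windows ≥ 45 min: 07:00–09:00.
Latest start in the last window 07:00–09:00 is 09:00 − 45 min = 08:15.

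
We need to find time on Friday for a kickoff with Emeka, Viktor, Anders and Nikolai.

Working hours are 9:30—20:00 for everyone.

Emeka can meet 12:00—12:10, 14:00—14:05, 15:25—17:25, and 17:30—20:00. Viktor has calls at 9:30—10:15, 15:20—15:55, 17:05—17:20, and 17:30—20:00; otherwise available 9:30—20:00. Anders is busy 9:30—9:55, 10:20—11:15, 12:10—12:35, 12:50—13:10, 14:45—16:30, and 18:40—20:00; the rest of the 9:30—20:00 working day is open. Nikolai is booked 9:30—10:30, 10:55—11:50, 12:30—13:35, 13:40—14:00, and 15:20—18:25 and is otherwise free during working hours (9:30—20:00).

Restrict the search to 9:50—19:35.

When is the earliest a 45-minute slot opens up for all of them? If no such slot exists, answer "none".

none

Viktor free within 09:30–20:00: 10:15–15:20, 15:55–17:05, 17:20–17:30.
Anders free within 09:30–20:00: 09:55–10:20, 11:15–12:10, 12:35–12:50, 13:10–14:45, 16:30–18:40.
Nikolai free within 09:30–20:00: 10:30–10:55, 11:50–12:30, 13:35–13:40, 14:00–15:20, 18:25–20:00.
Emeka ∩ Viktor: 12:00–12:10, 14:00–14:05, 15:55–17:05, 17:20–17:25.
Emeka ∩ Viktor ∩ Anders: 12:00–12:10, 14:00–14:05, 16:30–17:05, 17:20–17:25.
Emeka ∩ Viktor ∩ Anders ∩ Nikolai: 12:00–12:10, 14:00–14:05.
Restricted to 09:50–19:35: 12:00–12:10, 14:00–14:05.
Windows ≥ 45 min: (none).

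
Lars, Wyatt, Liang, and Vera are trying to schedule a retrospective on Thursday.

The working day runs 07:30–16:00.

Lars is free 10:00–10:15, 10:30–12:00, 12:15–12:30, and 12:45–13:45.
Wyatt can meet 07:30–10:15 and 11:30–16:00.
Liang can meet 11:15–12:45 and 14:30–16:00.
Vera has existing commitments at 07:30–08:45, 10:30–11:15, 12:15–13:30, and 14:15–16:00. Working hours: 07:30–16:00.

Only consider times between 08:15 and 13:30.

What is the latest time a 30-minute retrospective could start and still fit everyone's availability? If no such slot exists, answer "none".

Vera free within 07:30–16:00: 08:45–10:30, 11:15–12:15, 13:30–14:15.
Lars ∩ Wyatt: 10:00–10:15, 11:30–12:00, 12:15–12:30, 12:45–13:45.
Lars ∩ Wyatt ∩ Liang: 11:30–12:00, 12:15–12:30.
Lars ∩ Wyatt ∩ Liang ∩ Vera: 11:30–12:00.
Restricted to 08:15–13:30: 11:30–12:00.
Windows ≥ 30 min: 11:30–12:00.
Latest start in the last window 11:30–12:00 is 12:00 − 30 min = 11:30.

11:30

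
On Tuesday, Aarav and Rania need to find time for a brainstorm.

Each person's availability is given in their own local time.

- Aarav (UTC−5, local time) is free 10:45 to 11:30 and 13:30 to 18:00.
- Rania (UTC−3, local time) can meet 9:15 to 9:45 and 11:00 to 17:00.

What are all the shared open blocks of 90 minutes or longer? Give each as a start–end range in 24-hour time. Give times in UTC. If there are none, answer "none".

Aarav → UTC: 15:45–16:30, 18:30–23:00.
Rania → UTC: 12:15–12:45, 14:00–20:00.
Aarav ∩ Rania: 15:45–16:30, 18:30–20:00.
Windows ≥ 90 min: 18:30–20:00.

18:30–20:00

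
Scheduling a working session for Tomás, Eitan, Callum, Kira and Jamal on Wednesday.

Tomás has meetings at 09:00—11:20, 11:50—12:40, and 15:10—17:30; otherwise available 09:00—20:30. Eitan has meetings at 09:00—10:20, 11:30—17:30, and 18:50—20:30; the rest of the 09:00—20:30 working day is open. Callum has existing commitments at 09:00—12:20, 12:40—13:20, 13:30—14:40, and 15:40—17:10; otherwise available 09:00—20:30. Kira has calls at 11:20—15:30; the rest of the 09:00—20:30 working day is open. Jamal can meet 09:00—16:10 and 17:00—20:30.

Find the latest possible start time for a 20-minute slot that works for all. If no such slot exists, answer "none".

Tomás free within 09:00–20:30: 11:20–11:50, 12:40–15:10, 17:30–20:30.
Eitan free within 09:00–20:30: 10:20–11:30, 17:30–18:50.
Callum free within 09:00–20:30: 12:20–12:40, 13:20–13:30, 14:40–15:40, 17:10–20:30.
Kira free within 09:00–20:30: 09:00–11:20, 15:30–20:30.
Tomás ∩ Eitan: 11:20–11:30, 17:30–18:50.
Tomás ∩ Eitan ∩ Callum: 17:30–18:50.
Tomás ∩ Eitan ∩ Callum ∩ Kira: 17:30–18:50.
Tomás ∩ Eitan ∩ Callum ∩ Kira ∩ Jamal: 17:30–18:50.
Windows ≥ 20 min: 17:30–18:50.
Latest start in the last window 17:30–18:50 is 18:50 − 20 min = 18:30.

18:30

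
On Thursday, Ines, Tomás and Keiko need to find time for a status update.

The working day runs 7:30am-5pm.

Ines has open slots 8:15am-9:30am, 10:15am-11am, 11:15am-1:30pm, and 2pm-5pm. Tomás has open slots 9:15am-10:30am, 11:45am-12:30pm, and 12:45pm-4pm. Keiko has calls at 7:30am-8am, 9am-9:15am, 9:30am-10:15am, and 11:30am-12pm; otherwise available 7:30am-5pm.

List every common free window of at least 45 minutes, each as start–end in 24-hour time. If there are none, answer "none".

12:45–13:30, 14:00–16:00

Keiko free within 07:30–17:00: 08:00–09:00, 09:15–09:30, 10:15–11:30, 12:00–17:00.
Ines ∩ Tomás: 09:15–09:30, 10:15–10:30, 11:45–12:30, 12:45–13:30, 14:00–16:00.
Ines ∩ Tomás ∩ Keiko: 09:15–09:30, 10:15–10:30, 12:00–12:30, 12:45–13:30, 14:00–16:00.
Windows ≥ 45 min: 12:45–13:30, 14:00–16:00.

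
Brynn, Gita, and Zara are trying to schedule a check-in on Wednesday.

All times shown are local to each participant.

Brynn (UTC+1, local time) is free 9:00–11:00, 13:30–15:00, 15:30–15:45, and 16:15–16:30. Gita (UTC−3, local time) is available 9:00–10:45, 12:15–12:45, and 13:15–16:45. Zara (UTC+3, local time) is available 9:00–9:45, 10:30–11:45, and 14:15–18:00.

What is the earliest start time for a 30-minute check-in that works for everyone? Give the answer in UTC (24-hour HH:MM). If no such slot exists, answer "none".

Brynn → UTC: 08:00–10:00, 12:30–14:00, 14:30–14:45, 15:15–15:30.
Gita → UTC: 12:00–13:45, 15:15–15:45, 16:15–19:45.
Zara → UTC: 06:00–06:45, 07:30–08:45, 11:15–15:00.
Brynn ∩ Gita: 12:30–13:45, 15:15–15:30.
Brynn ∩ Gita ∩ Zara: 12:30–13:45.
Windows ≥ 30 min: 12:30–13:45.
Earliest such window starts at 12:30.

12:30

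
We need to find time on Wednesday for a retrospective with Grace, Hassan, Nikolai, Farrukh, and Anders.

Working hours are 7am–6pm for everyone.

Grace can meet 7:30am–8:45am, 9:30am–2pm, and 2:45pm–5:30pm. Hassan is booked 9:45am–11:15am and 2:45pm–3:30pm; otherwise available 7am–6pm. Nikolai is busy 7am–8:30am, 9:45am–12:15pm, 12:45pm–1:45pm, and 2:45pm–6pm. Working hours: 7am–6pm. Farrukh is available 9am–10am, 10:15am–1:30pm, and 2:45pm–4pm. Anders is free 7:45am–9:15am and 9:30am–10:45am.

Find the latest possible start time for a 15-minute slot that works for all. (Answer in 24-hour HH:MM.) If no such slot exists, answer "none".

09:30

Hassan free within 07:00–18:00: 07:00–09:45, 11:15–14:45, 15:30–18:00.
Nikolai free within 07:00–18:00: 08:30–09:45, 12:15–12:45, 13:45–14:45.
Grace ∩ Hassan: 07:30–08:45, 09:30–09:45, 11:15–14:00, 15:30–17:30.
Grace ∩ Hassan ∩ Nikolai: 08:30–08:45, 09:30–09:45, 12:15–12:45, 13:45–14:00.
Grace ∩ Hassan ∩ Nikolai ∩ Farrukh: 09:30–09:45, 12:15–12:45.
Grace ∩ Hassan ∩ Nikolai ∩ Farrukh ∩ Anders: 09:30–09:45.
Windows ≥ 15 min: 09:30–09:45.
Latest start in the last window 09:30–09:45 is 09:45 − 15 min = 09:30.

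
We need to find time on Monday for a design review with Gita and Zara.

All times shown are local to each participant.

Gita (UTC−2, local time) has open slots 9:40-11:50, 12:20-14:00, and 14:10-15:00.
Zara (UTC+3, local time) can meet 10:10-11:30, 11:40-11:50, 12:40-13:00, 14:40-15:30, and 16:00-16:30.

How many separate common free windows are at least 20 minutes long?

Gita → UTC: 11:40–13:50, 14:20–16:00, 16:10–17:00.
Zara → UTC: 07:10–08:30, 08:40–08:50, 09:40–10:00, 11:40–12:30, 13:00–13:30.
Gita ∩ Zara: 11:40–12:30, 13:00–13:30.
Windows ≥ 20 min: 11:40–12:30, 13:00–13:30.
That's 2 windows.

2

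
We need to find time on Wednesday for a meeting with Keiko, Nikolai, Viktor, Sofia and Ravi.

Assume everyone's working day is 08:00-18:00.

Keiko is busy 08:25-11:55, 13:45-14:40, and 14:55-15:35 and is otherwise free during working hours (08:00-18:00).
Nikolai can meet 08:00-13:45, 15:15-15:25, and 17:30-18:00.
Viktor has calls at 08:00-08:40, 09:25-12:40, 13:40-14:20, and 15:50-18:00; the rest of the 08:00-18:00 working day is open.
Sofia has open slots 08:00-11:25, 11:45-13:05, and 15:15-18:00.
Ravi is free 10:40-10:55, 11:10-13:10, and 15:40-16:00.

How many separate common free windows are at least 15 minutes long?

Keiko free within 08:00–18:00: 08:00–08:25, 11:55–13:45, 14:40–14:55, 15:35–18:00.
Viktor free within 08:00–18:00: 08:40–09:25, 12:40–13:40, 14:20–15:50.
Keiko ∩ Nikolai: 08:00–08:25, 11:55–13:45, 17:30–18:00.
Keiko ∩ Nikolai ∩ Viktor: 12:40–13:40.
Keiko ∩ Nikolai ∩ Viktor ∩ Sofia: 12:40–13:05.
Keiko ∩ Nikolai ∩ Viktor ∩ Sofia ∩ Ravi: 12:40–13:05.
Windows ≥ 15 min: 12:40–13:05.
That's 1 window.

1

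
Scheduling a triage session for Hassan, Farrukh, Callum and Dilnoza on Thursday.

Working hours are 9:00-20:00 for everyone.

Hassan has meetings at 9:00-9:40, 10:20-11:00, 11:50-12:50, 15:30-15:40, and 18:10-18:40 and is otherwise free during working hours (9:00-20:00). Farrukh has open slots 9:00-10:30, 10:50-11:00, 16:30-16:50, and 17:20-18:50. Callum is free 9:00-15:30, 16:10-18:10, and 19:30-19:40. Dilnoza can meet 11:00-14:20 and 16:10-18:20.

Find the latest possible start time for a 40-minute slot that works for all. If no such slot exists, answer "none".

Hassan free within 09:00–20:00: 09:40–10:20, 11:00–11:50, 12:50–15:30, 15:40–18:10, 18:40–20:00.
Hassan ∩ Farrukh: 09:40–10:20, 16:30–16:50, 17:20–18:10, 18:40–18:50.
Hassan ∩ Farrukh ∩ Callum: 09:40–10:20, 16:30–16:50, 17:20–18:10.
Hassan ∩ Farrukh ∩ Callum ∩ Dilnoza: 16:30–16:50, 17:20–18:10.
Windows ≥ 40 min: 17:20–18:10.
Latest start in the last window 17:20–18:10 is 18:10 − 40 min = 17:30.

17:30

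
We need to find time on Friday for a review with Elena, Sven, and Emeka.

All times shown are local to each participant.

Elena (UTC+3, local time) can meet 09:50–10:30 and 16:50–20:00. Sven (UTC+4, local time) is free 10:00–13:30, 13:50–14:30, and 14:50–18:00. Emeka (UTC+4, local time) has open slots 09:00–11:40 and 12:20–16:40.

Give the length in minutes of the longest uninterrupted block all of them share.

40 minutes

Elena → UTC: 06:50–07:30, 13:50–17:00.
Sven → UTC: 06:00–09:30, 09:50–10:30, 10:50–14:00.
Emeka → UTC: 05:00–07:40, 08:20–12:40.
Elena ∩ Sven: 06:50–07:30, 13:50–14:00.
Elena ∩ Sven ∩ Emeka: 06:50–07:30.
Single common window of 40 minutes.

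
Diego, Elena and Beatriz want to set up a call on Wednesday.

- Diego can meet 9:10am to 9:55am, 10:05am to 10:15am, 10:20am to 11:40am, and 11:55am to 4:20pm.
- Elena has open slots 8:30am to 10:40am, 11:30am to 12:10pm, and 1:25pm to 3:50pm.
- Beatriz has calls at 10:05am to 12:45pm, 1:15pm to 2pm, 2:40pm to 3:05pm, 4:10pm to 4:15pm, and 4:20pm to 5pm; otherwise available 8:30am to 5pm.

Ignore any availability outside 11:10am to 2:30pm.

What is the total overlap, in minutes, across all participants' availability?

30 minutes

Beatriz free within 08:30–17:00: 08:30–10:05, 12:45–13:15, 14:00–14:40, 15:05–16:10, 16:15–16:20.
Diego ∩ Elena: 09:10–09:55, 10:05–10:15, 10:20–10:40, 11:30–11:40, 11:55–12:10, 13:25–15:50.
Diego ∩ Elena ∩ Beatriz: 09:10–09:55, 14:00–14:40, 15:05–15:50.
Restricted to 11:10–14:30: 14:00–14:30.
Total common minutes: 30.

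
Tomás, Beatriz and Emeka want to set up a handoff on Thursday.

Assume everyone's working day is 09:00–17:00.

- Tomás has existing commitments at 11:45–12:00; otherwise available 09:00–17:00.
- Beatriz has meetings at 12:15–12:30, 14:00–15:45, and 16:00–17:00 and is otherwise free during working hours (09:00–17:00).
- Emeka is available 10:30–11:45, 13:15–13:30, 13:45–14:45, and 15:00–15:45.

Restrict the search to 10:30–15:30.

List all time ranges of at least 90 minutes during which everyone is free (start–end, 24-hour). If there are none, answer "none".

none

Tomás free within 09:00–17:00: 09:00–11:45, 12:00–17:00.
Beatriz free within 09:00–17:00: 09:00–12:15, 12:30–14:00, 15:45–16:00.
Tomás ∩ Beatriz: 09:00–11:45, 12:00–12:15, 12:30–14:00, 15:45–16:00.
Tomás ∩ Beatriz ∩ Emeka: 10:30–11:45, 13:15–13:30, 13:45–14:00.
Restricted to 10:30–15:30: 10:30–11:45, 13:15–13:30, 13:45–14:00.
Windows ≥ 90 min: (none).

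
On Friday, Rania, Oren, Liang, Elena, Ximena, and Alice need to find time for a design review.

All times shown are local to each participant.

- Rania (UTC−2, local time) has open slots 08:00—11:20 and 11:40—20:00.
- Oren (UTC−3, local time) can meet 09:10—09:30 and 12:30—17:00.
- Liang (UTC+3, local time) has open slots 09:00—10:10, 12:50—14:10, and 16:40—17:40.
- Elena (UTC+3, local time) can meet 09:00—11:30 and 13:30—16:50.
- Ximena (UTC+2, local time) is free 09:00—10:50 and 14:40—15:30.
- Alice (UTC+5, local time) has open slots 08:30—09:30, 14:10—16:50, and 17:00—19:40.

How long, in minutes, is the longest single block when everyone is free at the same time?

Rania → UTC: 10:00–13:20, 13:40–22:00.
Oren → UTC: 12:10–12:30, 15:30–20:00.
Liang → UTC: 06:00–07:10, 09:50–11:10, 13:40–14:40.
Elena → UTC: 06:00–08:30, 10:30–13:50.
Ximena → UTC: 07:00–08:50, 12:40–13:30.
Alice → UTC: 03:30–04:30, 09:10–11:50, 12:00–14:40.
Rania ∩ Oren: 12:10–12:30, 15:30–20:00.
Rania ∩ Oren ∩ Liang: (none).
Rania ∩ Oren ∩ Liang ∩ Elena: (none).
Rania ∩ Oren ∩ Liang ∩ Elena ∩ Ximena: (none).
Rania ∩ Oren ∩ Liang ∩ Elena ∩ Ximena ∩ Alice: (none).
No common window.

0 minutes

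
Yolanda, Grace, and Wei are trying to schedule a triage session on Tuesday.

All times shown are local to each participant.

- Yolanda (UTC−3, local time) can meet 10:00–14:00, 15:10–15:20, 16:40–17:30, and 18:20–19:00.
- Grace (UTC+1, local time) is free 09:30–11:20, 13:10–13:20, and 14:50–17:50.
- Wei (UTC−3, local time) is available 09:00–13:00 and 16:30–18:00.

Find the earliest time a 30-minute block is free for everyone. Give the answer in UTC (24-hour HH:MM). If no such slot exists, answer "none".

Yolanda → UTC: 13:00–17:00, 18:10–18:20, 19:40–20:30, 21:20–22:00.
Grace → UTC: 08:30–10:20, 12:10–12:20, 13:50–16:50.
Wei → UTC: 12:00–16:00, 19:30–21:00.
Yolanda ∩ Grace: 13:50–16:50.
Yolanda ∩ Grace ∩ Wei: 13:50–16:00.
Windows ≥ 30 min: 13:50–16:00.
Earliest such window starts at 13:50.

13:50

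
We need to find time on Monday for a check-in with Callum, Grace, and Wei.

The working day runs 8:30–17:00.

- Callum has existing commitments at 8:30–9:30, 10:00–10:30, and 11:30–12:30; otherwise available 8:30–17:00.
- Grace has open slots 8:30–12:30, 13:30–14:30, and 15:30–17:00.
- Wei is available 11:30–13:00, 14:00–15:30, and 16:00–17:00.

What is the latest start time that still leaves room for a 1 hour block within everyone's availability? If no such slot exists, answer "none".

Callum free within 08:30–17:00: 09:30–10:00, 10:30–11:30, 12:30–17:00.
Callum ∩ Grace: 09:30–10:00, 10:30–11:30, 13:30–14:30, 15:30–17:00.
Callum ∩ Grace ∩ Wei: 14:00–14:30, 16:00–17:00.
Windows ≥ 60 min: 16:00–17:00.
Latest start in the last window 16:00–17:00 is 17:00 − 60 min = 16:00.

16:00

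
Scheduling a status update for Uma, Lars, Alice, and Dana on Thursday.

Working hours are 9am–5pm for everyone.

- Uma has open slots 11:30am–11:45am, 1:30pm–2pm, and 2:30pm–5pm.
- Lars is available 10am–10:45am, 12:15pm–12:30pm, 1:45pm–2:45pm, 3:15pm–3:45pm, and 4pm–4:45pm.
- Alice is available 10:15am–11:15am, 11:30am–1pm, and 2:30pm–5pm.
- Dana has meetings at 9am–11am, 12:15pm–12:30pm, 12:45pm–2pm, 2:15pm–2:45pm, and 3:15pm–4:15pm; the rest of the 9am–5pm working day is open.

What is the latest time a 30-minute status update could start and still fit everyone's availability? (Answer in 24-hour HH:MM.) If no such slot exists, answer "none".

16:15

Dana free within 09:00–17:00: 11:00–12:15, 12:30–12:45, 14:00–14:15, 14:45–15:15, 16:15–17:00.
Uma ∩ Lars: 13:45–14:00, 14:30–14:45, 15:15–15:45, 16:00–16:45.
Uma ∩ Lars ∩ Alice: 14:30–14:45, 15:15–15:45, 16:00–16:45.
Uma ∩ Lars ∩ Alice ∩ Dana: 16:15–16:45.
Windows ≥ 30 min: 16:15–16:45.
Latest start in the last window 16:15–16:45 is 16:45 − 30 min = 16:15.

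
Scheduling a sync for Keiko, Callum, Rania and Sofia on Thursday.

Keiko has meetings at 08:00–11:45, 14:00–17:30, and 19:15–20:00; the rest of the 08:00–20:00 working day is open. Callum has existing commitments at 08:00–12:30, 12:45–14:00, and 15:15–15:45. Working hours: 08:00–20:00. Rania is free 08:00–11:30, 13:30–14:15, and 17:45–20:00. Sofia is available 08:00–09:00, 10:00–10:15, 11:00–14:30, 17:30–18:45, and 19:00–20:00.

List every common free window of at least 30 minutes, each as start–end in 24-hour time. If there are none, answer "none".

17:45–18:45

Keiko free within 08:00–20:00: 11:45–14:00, 17:30–19:15.
Callum free within 08:00–20:00: 12:30–12:45, 14:00–15:15, 15:45–20:00.
Keiko ∩ Callum: 12:30–12:45, 17:30–19:15.
Keiko ∩ Callum ∩ Rania: 17:45–19:15.
Keiko ∩ Callum ∩ Rania ∩ Sofia: 17:45–18:45, 19:00–19:15.
Windows ≥ 30 min: 17:45–18:45.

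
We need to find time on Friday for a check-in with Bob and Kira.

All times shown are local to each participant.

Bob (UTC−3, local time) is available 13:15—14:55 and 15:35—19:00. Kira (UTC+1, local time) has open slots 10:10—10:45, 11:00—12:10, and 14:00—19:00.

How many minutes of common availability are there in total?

100 minutes

Bob → UTC: 16:15–17:55, 18:35–22:00.
Kira → UTC: 09:10–09:45, 10:00–11:10, 13:00–18:00.
Bob ∩ Kira: 16:15–17:55.
Total common minutes: 100.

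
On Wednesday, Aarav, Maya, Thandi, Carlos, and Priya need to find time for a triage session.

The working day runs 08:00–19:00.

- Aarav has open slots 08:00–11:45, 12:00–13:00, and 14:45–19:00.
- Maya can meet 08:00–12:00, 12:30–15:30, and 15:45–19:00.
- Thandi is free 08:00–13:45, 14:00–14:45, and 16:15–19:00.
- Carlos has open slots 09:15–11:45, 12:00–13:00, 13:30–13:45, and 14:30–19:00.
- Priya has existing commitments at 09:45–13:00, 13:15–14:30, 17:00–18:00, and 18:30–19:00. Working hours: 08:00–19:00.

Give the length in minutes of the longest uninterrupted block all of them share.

Priya free within 08:00–19:00: 08:00–09:45, 13:00–13:15, 14:30–17:00, 18:00–18:30.
Aarav ∩ Maya: 08:00–11:45, 12:30–13:00, 14:45–15:30, 15:45–19:00.
Aarav ∩ Maya ∩ Thandi: 08:00–11:45, 12:30–13:00, 16:15–19:00.
Aarav ∩ Maya ∩ Thandi ∩ Carlos: 09:15–11:45, 12:30–13:00, 16:15–19:00.
Aarav ∩ Maya ∩ Thandi ∩ Carlos ∩ Priya: 09:15–09:45, 16:15–17:00, 18:00–18:30.
Common window lengths: 30, 45, 30 min; longest is 45.

45 minutes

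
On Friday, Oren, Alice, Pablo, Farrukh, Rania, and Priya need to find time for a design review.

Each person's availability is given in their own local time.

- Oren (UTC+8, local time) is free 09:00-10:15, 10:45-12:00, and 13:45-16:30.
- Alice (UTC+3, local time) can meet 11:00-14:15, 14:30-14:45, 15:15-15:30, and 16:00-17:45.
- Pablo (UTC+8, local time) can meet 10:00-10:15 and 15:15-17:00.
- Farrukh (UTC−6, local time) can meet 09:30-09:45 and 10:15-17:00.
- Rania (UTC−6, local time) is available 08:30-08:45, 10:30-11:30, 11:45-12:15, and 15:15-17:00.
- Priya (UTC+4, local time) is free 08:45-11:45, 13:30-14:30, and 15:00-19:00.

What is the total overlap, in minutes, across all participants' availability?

Oren → UTC: 01:00–02:15, 02:45–04:00, 05:45–08:30.
Alice → UTC: 08:00–11:15, 11:30–11:45, 12:15–12:30, 13:00–14:45.
Pablo → UTC: 02:00–02:15, 07:15–09:00.
Farrukh → UTC: 15:30–15:45, 16:15–23:00.
Rania → UTC: 14:30–14:45, 16:30–17:30, 17:45–18:15, 21:15–23:00.
Priya → UTC: 04:45–07:45, 09:30–10:30, 11:00–15:00.
Oren ∩ Alice: 08:00–08:30.
Oren ∩ Alice ∩ Pablo: 08:00–08:30.
Oren ∩ Alice ∩ Pablo ∩ Farrukh: (none).
Oren ∩ Alice ∩ Pablo ∩ Farrukh ∩ Rania: (none).
Oren ∩ Alice ∩ Pablo ∩ Farrukh ∩ Rania ∩ Priya: (none).
Total common minutes: 0.

0 minutes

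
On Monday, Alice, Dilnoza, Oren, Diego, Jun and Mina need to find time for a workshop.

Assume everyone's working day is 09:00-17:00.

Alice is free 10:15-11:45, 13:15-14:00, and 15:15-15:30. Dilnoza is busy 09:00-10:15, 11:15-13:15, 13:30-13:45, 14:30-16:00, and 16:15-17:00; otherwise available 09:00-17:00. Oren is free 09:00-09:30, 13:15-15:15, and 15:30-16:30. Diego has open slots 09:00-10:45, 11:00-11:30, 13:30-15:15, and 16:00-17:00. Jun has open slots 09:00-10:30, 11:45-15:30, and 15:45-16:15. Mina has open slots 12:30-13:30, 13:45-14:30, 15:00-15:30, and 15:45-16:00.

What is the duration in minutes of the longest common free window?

15 minutes

Dilnoza free within 09:00–17:00: 10:15–11:15, 13:15–13:30, 13:45–14:30, 16:00–16:15.
Alice ∩ Dilnoza: 10:15–11:15, 13:15–13:30, 13:45–14:00.
Alice ∩ Dilnoza ∩ Oren: 13:15–13:30, 13:45–14:00.
Alice ∩ Dilnoza ∩ Oren ∩ Diego: 13:45–14:00.
Alice ∩ Dilnoza ∩ Oren ∩ Diego ∩ Jun: 13:45–14:00.
Alice ∩ Dilnoza ∩ Oren ∩ Diego ∩ Jun ∩ Mina: 13:45–14:00.
Single common window of 15 minutes.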